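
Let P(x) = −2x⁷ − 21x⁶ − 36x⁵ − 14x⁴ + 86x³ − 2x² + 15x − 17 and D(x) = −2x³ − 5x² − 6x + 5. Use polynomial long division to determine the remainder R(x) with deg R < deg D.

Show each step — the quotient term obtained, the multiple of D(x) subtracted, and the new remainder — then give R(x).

Step 1: lead(−2x⁷ − 21x⁶ − 36x⁵ − 14x⁴ + 86x³ − 2x² + 15x − 17) ÷ lead(D) = −2x⁷ ÷ −2x³ = x⁴. Subtract (x⁴)·D = −2x⁷ − 5x⁶ − 6x⁵ + 5x⁴. Remainder: −16x⁶ − 30x⁵ − 19x⁴ + 86x³ − 2x² + 15x − 17.
Step 2: lead(−16x⁶ − 30x⁵ − 19x⁴ + 86x³ − 2x² + 15x − 17) ÷ lead(D) = −16x⁶ ÷ −2x³ = 8x³. Subtract (8x³)·D = −16x⁶ − 40x⁵ − 48x⁴ + 40x³. Remainder: 10x⁵ + 29x⁴ + 46x³ − 2x² + 15x − 17.
Step 3: lead(10x⁵ + 29x⁴ + 46x³ − 2x² + 15x − 17) ÷ lead(D) = 10x⁵ ÷ −2x³ = −5x². Subtract (−5x²)·D = 10x⁵ + 25x⁴ + 30x³ − 25x². Remainder: 4x⁴ + 16x³ + 23x² + 15x − 17.
Step 4: lead(4x⁴ + 16x³ + 23x² + 15x − 17) ÷ lead(D) = 4x⁴ ÷ −2x³ = −2x. Subtract (−2x)·D = 4x⁴ + 10x³ + 12x² − 10x. Remainder: 6x³ + 11x² + 25x − 17.
Step 5: lead(6x³ + 11x² + 25x − 17) ÷ lead(D) = 6x³ ÷ −2x³ = −3. Subtract (−3)·D = 6x³ + 15x² + 18x − 15. Remainder: −4x² + 7x − 2.

R(x) = −4x² + 7x − 2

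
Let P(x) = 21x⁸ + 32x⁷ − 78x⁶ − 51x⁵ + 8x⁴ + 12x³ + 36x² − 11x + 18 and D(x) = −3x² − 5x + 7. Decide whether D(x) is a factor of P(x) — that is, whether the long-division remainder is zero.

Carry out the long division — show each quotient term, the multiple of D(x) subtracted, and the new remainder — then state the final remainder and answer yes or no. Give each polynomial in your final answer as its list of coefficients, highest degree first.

R = [-1, 4], so D(x) is not a factor of P(x). no

Step 1: lead(21x⁸ + 32x⁷ − 78x⁶ − 51x⁵ + 8x⁴ + 12x³ + 36x² − 11x + 18) ÷ lead(D) = 21x⁸ ÷ −3x² = −7x⁶. Subtract (−7x⁶)·D = 21x⁸ + 35x⁷ − 49x⁶. Remainder: −3x⁷ − 29x⁶ − 51x⁵ + 8x⁴ + 12x³ + 36x² − 11x + 18.
Step 2: lead(−3x⁷ − 29x⁶ − 51x⁵ + 8x⁴ + 12x³ + 36x² − 11x + 18) ÷ lead(D) = −3x⁷ ÷ −3x² = x⁵. Subtract (x⁵)·D = −3x⁷ − 5x⁶ + 7x⁵. Remainder: −24x⁶ − 58x⁵ + 8x⁴ + 12x³ + 36x² − 11x + 18.
Step 3: lead(−24x⁶ − 58x⁵ + 8x⁴ + 12x³ + 36x² − 11x + 18) ÷ lead(D) = −24x⁶ ÷ −3x² = 8x⁴. Subtract (8x⁴)·D = −24x⁶ − 40x⁵ + 56x⁴. Remainder: −18x⁵ − 48x⁴ + 12x³ + 36x² − 11x + 18.
Step 4: lead(−18x⁵ − 48x⁴ + 12x³ + 36x² − 11x + 18) ÷ lead(D) = −18x⁵ ÷ −3x² = 6x³. Subtract (6x³)·D = −18x⁵ − 30x⁴ + 42x³. Remainder: −18x⁴ − 30x³ + 36x² − 11x + 18.
Step 5: lead(−18x⁴ − 30x³ + 36x² − 11x + 18) ÷ lead(D) = −18x⁴ ÷ −3x² = 6x². Subtract (6x²)·D = −18x⁴ − 30x³ + 42x². Remainder: −6x² − 11x + 18.
Step 6: lead(−6x² − 11x + 18) ÷ lead(D) = −6x² ÷ −3x² = 2. Subtract (2)·D = −6x² − 10x + 14. Remainder: −x + 4.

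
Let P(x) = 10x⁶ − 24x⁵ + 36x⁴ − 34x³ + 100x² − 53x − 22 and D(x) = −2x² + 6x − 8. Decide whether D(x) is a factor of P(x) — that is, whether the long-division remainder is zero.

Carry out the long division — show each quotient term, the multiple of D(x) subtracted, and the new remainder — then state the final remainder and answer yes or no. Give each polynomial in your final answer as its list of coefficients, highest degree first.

R = [-1, -6], so D(x) is not a factor of P(x). no

Step 1: lead(10x⁶ − 24x⁵ + 36x⁴ − 34x³ + 100x² − 53x − 22) ÷ lead(D) = 10x⁶ ÷ −2x² = −5x⁴. Subtract (−5x⁴)·D = 10x⁶ − 30x⁵ + 40x⁴. Remainder: 6x⁵ − 4x⁴ − 34x³ + 100x² − 53x − 22.
Step 2: lead(6x⁵ − 4x⁴ − 34x³ + 100x² − 53x − 22) ÷ lead(D) = 6x⁵ ÷ −2x² = −3x³. Subtract (−3x³)·D = 6x⁵ − 18x⁴ + 24x³. Remainder: 14x⁴ − 58x³ + 100x² − 53x − 22.
Step 3: lead(14x⁴ − 58x³ + 100x² − 53x − 22) ÷ lead(D) = 14x⁴ ÷ −2x² = −7x². Subtract (−7x²)·D = 14x⁴ − 42x³ + 56x². Remainder: −16x³ + 44x² − 53x − 22.
Step 4: lead(−16x³ + 44x² − 53x − 22) ÷ lead(D) = −16x³ ÷ −2x² = 8x. Subtract (8x)·D = −16x³ + 48x² − 64x. Remainder: −4x² + 11x − 22.
Step 5: lead(−4x² + 11x − 22) ÷ lead(D) = −4x² ÷ −2x² = 2. Subtract (2)·D = −4x² + 12x − 16. Remainder: −x − 6.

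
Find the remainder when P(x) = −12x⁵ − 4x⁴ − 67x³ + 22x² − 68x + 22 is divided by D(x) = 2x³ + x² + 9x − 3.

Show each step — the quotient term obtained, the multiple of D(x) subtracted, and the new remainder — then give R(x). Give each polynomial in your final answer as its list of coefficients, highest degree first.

Step 1: lead(−12x⁵ − 4x⁴ − 67x³ + 22x² − 68x + 22) ÷ lead(D) = −12x⁵ ÷ 2x³ = −6x². Subtract (−6x²)·D = −12x⁵ − 6x⁴ − 54x³ + 18x². Remainder: 2x⁴ − 13x³ + 4x² − 68x + 22.
Step 2: lead(2x⁴ − 13x³ + 4x² − 68x + 22) ÷ lead(D) = 2x⁴ ÷ 2x³ = x. Subtract (x)·D = 2x⁴ + x³ + 9x² − 3x. Remainder: −14x³ − 5x² − 65x + 22.
Step 3: lead(−14x³ − 5x² − 65x + 22) ÷ lead(D) = −14x³ ÷ 2x³ = −7. Subtract (−7)·D = −14x³ − 7x² − 63x + 21. Remainder: 2x² − 2x + 1.

R = [2, -2, 1]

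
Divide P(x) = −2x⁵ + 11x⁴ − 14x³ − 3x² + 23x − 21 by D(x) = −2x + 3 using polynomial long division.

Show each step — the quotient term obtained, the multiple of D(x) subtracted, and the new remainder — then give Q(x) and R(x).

Q(x) = x⁴ − 4x³ + x² + 3x − 7; R(x) = 0

Step 1: lead(−2x⁵ + 11x⁴ − 14x³ − 3x² + 23x − 21) ÷ lead(D) = −2x⁵ ÷ −2x = x⁴. Subtract (x⁴)·D = −2x⁵ + 3x⁴. Remainder: 8x⁴ − 14x³ − 3x² + 23x − 21.
Step 2: lead(8x⁴ − 14x³ − 3x² + 23x − 21) ÷ lead(D) = 8x⁴ ÷ −2x = −4x³. Subtract (−4x³)·D = 8x⁴ − 12x³. Remainder: −2x³ − 3x² + 23x − 21.
Step 3: lead(−2x³ − 3x² + 23x − 21) ÷ lead(D) = −2x³ ÷ −2x = x². Subtract (x²)·D = −2x³ + 3x². Remainder: −6x² + 23x − 21.
Step 4: lead(−6x² + 23x − 21) ÷ lead(D) = −6x² ÷ −2x = 3x. Subtract (3x)·D = −6x² + 9x. Remainder: 14x − 21.
Step 5: lead(14x − 21) ÷ lead(D) = 14x ÷ −2x = −7. Subtract (−7)·D = 14x − 21. Remainder: 0.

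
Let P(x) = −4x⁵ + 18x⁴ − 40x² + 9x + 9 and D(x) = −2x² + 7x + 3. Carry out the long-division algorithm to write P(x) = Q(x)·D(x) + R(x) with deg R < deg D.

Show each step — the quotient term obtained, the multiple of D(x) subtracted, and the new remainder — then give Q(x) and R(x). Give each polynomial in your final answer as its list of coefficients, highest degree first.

Step 1: lead(−4x⁵ + 18x⁴ − 40x² + 9x + 9) ÷ lead(D) = −4x⁵ ÷ −2x² = 2x³. Subtract (2x³)·D = −4x⁵ + 14x⁴ + 6x³. Remainder: 4x⁴ − 6x³ − 40x² + 9x + 9.
Step 2: lead(4x⁴ − 6x³ − 40x² + 9x + 9) ÷ lead(D) = 4x⁴ ÷ −2x² = −2x². Subtract (−2x²)·D = 4x⁴ − 14x³ − 6x². Remainder: 8x³ − 34x² + 9x + 9.
Step 3: lead(8x³ − 34x² + 9x + 9) ÷ lead(D) = 8x³ ÷ −2x² = −4x. Subtract (−4x)·D = 8x³ − 28x² − 12x. Remainder: −6x² + 21x + 9.
Step 4: lead(−6x² + 21x + 9) ÷ lead(D) = −6x² ÷ −2x² = 3. Subtract (3)·D = −6x² + 21x + 9. Remainder: 0.

Q = [2, -2, -4, 3]; R = [0]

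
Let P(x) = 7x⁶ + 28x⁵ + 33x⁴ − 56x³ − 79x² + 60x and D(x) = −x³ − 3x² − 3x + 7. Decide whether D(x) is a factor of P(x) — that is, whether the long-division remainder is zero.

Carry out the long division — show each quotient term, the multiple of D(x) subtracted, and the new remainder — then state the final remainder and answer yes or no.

R(x) = −7, so D(x) is not a factor of P(x). no

Step 1: lead(7x⁶ + 28x⁵ + 33x⁴ − 56x³ − 79x² + 60x) ÷ lead(D) = 7x⁶ ÷ −x³ = −7x³. Subtract (−7x³)·D = 7x⁶ + 21x⁵ + 21x⁴ − 49x³. Remainder: 7x⁵ + 12x⁴ − 7x³ − 79x² + 60x.
Step 2: lead(7x⁵ + 12x⁴ − 7x³ − 79x² + 60x) ÷ lead(D) = 7x⁵ ÷ −x³ = −7x². Subtract (−7x²)·D = 7x⁵ + 21x⁴ + 21x³ − 49x². Remainder: −9x⁴ − 28x³ − 30x² + 60x.
Step 3: lead(−9x⁴ − 28x³ − 30x² + 60x) ÷ lead(D) = −9x⁴ ÷ −x³ = 9x. Subtract (9x)·D = −9x⁴ − 27x³ − 27x² + 63x. Remainder: −x³ − 3x² − 3x.
Step 4: lead(−x³ − 3x² − 3x) ÷ lead(D) = −x³ ÷ −x³ = 1. Subtract (1)·D = −x³ − 3x² − 3x + 7. Remainder: −7.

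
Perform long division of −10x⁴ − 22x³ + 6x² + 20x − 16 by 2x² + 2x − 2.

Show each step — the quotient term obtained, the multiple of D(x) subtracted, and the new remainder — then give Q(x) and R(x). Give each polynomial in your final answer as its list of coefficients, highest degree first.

Q = [-5, -6, 4]; R = [-8]

Step 1: lead(−10x⁴ − 22x³ + 6x² + 20x − 16) ÷ lead(D) = −10x⁴ ÷ 2x² = −5x². Subtract (−5x²)·D = −10x⁴ − 10x³ + 10x². Remainder: −12x³ − 4x² + 20x − 16.
Step 2: lead(−12x³ − 4x² + 20x − 16) ÷ lead(D) = −12x³ ÷ 2x² = −6x. Subtract (−6x)·D = −12x³ − 12x² + 12x. Remainder: 8x² + 8x − 16.
Step 3: lead(8x² + 8x − 16) ÷ lead(D) = 8x² ÷ 2x² = 4. Subtract (4)·D = 8x² + 8x − 8. Remainder: −8.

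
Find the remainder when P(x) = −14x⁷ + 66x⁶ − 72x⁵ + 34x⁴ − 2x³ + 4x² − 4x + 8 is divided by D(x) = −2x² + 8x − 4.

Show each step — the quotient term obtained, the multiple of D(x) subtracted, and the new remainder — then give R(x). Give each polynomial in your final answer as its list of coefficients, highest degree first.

R = [8]

Step 1: lead(−14x⁷ + 66x⁶ − 72x⁵ + 34x⁴ − 2x³ + 4x² − 4x + 8) ÷ lead(D) = −14x⁷ ÷ −2x² = 7x⁵. Subtract (7x⁵)·D = −14x⁷ + 56x⁶ − 28x⁵. Remainder: 10x⁶ − 44x⁵ + 34x⁴ − 2x³ + 4x² − 4x + 8.
Step 2: lead(10x⁶ − 44x⁵ + 34x⁴ − 2x³ + 4x² − 4x + 8) ÷ lead(D) = 10x⁶ ÷ −2x² = −5x⁴. Subtract (−5x⁴)·D = 10x⁶ − 40x⁵ + 20x⁴. Remainder: −4x⁵ + 14x⁴ − 2x³ + 4x² − 4x + 8.
Step 3: lead(−4x⁵ + 14x⁴ − 2x³ + 4x² − 4x + 8) ÷ lead(D) = −4x⁵ ÷ −2x² = 2x³. Subtract (2x³)·D = −4x⁵ + 16x⁴ − 8x³. Remainder: −2x⁴ + 6x³ + 4x² − 4x + 8.
Step 4: lead(−2x⁴ + 6x³ + 4x² − 4x + 8) ÷ lead(D) = −2x⁴ ÷ −2x² = x². Subtract (x²)·D = −2x⁴ + 8x³ − 4x². Remainder: −2x³ + 8x² − 4x + 8.
Step 5: lead(−2x³ + 8x² − 4x + 8) ÷ lead(D) = −2x³ ÷ −2x² = x. Subtract (x)·D = −2x³ + 8x² − 4x. Remainder: 8.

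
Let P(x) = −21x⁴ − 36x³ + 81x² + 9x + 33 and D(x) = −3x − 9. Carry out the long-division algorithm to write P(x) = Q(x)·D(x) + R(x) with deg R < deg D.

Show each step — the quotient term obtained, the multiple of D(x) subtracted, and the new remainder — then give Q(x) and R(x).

Q(x) = 7x³ − 9x² − 3; R(x) = 6

Step 1: lead(−21x⁴ − 36x³ + 81x² + 9x + 33) ÷ lead(D) = −21x⁴ ÷ −3x = 7x³. Subtract (7x³)·D = −21x⁴ − 63x³. Remainder: 27x³ + 81x² + 9x + 33.
Step 2: lead(27x³ + 81x² + 9x + 33) ÷ lead(D) = 27x³ ÷ −3x = −9x². Subtract (−9x²)·D = 27x³ + 81x². Remainder: 9x + 33.
Step 3: lead(9x + 33) ÷ lead(D) = 9x ÷ −3x = −3. Subtract (−3)·D = 9x + 27. Remainder: 6.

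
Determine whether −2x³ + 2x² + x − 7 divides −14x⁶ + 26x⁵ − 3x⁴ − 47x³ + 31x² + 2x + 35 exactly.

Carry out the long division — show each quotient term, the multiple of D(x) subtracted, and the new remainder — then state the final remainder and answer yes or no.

Step 1: lead(−14x⁶ + 26x⁵ − 3x⁴ − 47x³ + 31x² + 2x + 35) ÷ lead(D) = −14x⁶ ÷ −2x³ = 7x³. Subtract (7x³)·D = −14x⁶ + 14x⁵ + 7x⁴ − 49x³. Remainder: 12x⁵ − 10x⁴ + 2x³ + 31x² + 2x + 35.
Step 2: lead(12x⁵ − 10x⁴ + 2x³ + 31x² + 2x + 35) ÷ lead(D) = 12x⁵ ÷ −2x³ = −6x². Subtract (−6x²)·D = 12x⁵ − 12x⁴ − 6x³ + 42x². Remainder: 2x⁴ + 8x³ − 11x² + 2x + 35.
Step 3: lead(2x⁴ + 8x³ − 11x² + 2x + 35) ÷ lead(D) = 2x⁴ ÷ −2x³ = −x. Subtract (−x)·D = 2x⁴ − 2x³ − x² + 7x. Remainder: 10x³ − 10x² − 5x + 35.
Step 4: lead(10x³ − 10x² − 5x + 35) ÷ lead(D) = 10x³ ÷ −2x³ = −5. Subtract (−5)·D = 10x³ − 10x² − 5x + 35. Remainder: 0.

R(x) = 0, so D(x) is a factor of P(x). yes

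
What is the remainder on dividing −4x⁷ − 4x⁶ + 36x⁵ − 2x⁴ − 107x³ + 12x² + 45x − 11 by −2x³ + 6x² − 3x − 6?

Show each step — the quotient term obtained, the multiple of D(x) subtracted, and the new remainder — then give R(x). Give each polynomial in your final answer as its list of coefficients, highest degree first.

Step 1: lead(−4x⁷ − 4x⁶ + 36x⁵ − 2x⁴ − 107x³ + 12x² + 45x − 11) ÷ lead(D) = −4x⁷ ÷ −2x³ = 2x⁴. Subtract (2x⁴)·D = −4x⁷ + 12x⁶ − 6x⁵ − 12x⁴. Remainder: −16x⁶ + 42x⁵ + 10x⁴ − 107x³ + 12x² + 45x − 11.
Step 2: lead(−16x⁶ + 42x⁵ + 10x⁴ − 107x³ + 12x² + 45x − 11) ÷ lead(D) = −16x⁶ ÷ −2x³ = 8x³. Subtract (8x³)·D = −16x⁶ + 48x⁵ − 24x⁴ − 48x³. Remainder: −6x⁵ + 34x⁴ − 59x³ + 12x² + 45x − 11.
Step 3: lead(−6x⁵ + 34x⁴ − 59x³ + 12x² + 45x − 11) ÷ lead(D) = −6x⁵ ÷ −2x³ = 3x². Subtract (3x²)·D = −6x⁵ + 18x⁴ − 9x³ − 18x². Remainder: 16x⁴ − 50x³ + 30x² + 45x − 11.
Step 4: lead(16x⁴ − 50x³ + 30x² + 45x − 11) ÷ lead(D) = 16x⁴ ÷ −2x³ = −8x. Subtract (−8x)·D = 16x⁴ − 48x³ + 24x² + 48x. Remainder: −2x³ + 6x² − 3x − 11.
Step 5: lead(−2x³ + 6x² − 3x − 11) ÷ lead(D) = −2x³ ÷ −2x³ = 1. Subtract (1)·D = −2x³ + 6x² − 3x − 6. Remainder: −5.

R = [-5]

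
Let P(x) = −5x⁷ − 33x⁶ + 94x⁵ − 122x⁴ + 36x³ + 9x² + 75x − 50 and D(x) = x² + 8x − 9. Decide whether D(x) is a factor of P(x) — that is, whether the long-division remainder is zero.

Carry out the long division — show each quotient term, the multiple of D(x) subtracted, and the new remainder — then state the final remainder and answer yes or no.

Step 1: lead(−5x⁷ − 33x⁶ + 94x⁵ − 122x⁴ + 36x³ + 9x² + 75x − 50) ÷ lead(D) = −5x⁷ ÷ x² = −5x⁵. Subtract (−5x⁵)·D = −5x⁷ − 40x⁶ + 45x⁵. Remainder: 7x⁶ + 49x⁵ − 122x⁴ + 36x³ + 9x² + 75x − 50.
Step 2: lead(7x⁶ + 49x⁵ − 122x⁴ + 36x³ + 9x² + 75x − 50) ÷ lead(D) = 7x⁶ ÷ x² = 7x⁴. Subtract (7x⁴)·D = 7x⁶ + 56x⁵ − 63x⁴. Remainder: −7x⁵ − 59x⁴ + 36x³ + 9x² + 75x − 50.
Step 3: lead(−7x⁵ − 59x⁴ + 36x³ + 9x² + 75x − 50) ÷ lead(D) = −7x⁵ ÷ x² = −7x³. Subtract (−7x³)·D = −7x⁵ − 56x⁴ + 63x³. Remainder: −3x⁴ − 27x³ + 9x² + 75x − 50.
Step 4: lead(−3x⁴ − 27x³ + 9x² + 75x − 50) ÷ lead(D) = −3x⁴ ÷ x² = −3x². Subtract (−3x²)·D = −3x⁴ − 24x³ + 27x². Remainder: −3x³ − 18x² + 75x − 50.
Step 5: lead(−3x³ − 18x² + 75x − 50) ÷ lead(D) = −3x³ ÷ x² = −3x. Subtract (−3x)·D = −3x³ − 24x² + 27x. Remainder: 6x² + 48x − 50.
Step 6: lead(6x² + 48x − 50) ÷ lead(D) = 6x² ÷ x² = 6. Subtract (6)·D = 6x² + 48x − 54. Remainder: 4.

R(x) = 4, so D(x) is not a factor of P(x). no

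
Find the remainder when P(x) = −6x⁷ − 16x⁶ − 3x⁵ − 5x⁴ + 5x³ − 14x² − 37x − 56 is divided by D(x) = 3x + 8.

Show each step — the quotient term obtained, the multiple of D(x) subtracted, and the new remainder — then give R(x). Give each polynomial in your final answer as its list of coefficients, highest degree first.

Step 1: lead(−6x⁷ − 16x⁶ − 3x⁵ − 5x⁴ + 5x³ − 14x² − 37x − 56) ÷ lead(D) = −6x⁷ ÷ 3x = −2x⁶. Subtract (−2x⁶)·D = −6x⁷ − 16x⁶. Remainder: −3x⁵ − 5x⁴ + 5x³ − 14x² − 37x − 56.
Step 2: lead(−3x⁵ − 5x⁴ + 5x³ − 14x² − 37x − 56) ÷ lead(D) = −3x⁵ ÷ 3x = −x⁴. Subtract (−x⁴)·D = −3x⁵ − 8x⁴. Remainder: 3x⁴ + 5x³ − 14x² − 37x − 56.
Step 3: lead(3x⁴ + 5x³ − 14x² − 37x − 56) ÷ lead(D) = 3x⁴ ÷ 3x = x³. Subtract (x³)·D = 3x⁴ + 8x³. Remainder: −3x³ − 14x² − 37x − 56.
Step 4: lead(−3x³ − 14x² − 37x − 56) ÷ lead(D) = −3x³ ÷ 3x = −x². Subtract (−x²)·D = −3x³ − 8x². Remainder: −6x² − 37x − 56.
Step 5: lead(−6x² − 37x − 56) ÷ lead(D) = −6x² ÷ 3x = −2x. Subtract (−2x)·D = −6x² − 16x. Remainder: −21x − 56.
Step 6: lead(−21x − 56) ÷ lead(D) = −21x ÷ 3x = −7. Subtract (−7)·D = −21x − 56. Remainder: 0.

R = [0]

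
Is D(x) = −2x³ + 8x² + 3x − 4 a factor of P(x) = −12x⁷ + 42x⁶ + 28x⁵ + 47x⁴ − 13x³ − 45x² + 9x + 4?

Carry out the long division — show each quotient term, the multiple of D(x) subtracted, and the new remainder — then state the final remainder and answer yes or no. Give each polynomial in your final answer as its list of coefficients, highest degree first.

Step 1: lead(−12x⁷ + 42x⁶ + 28x⁵ + 47x⁴ − 13x³ − 45x² + 9x + 4) ÷ lead(D) = −12x⁷ ÷ −2x³ = 6x⁴. Subtract (6x⁴)·D = −12x⁷ + 48x⁶ + 18x⁵ − 24x⁴. Remainder: −6x⁶ + 10x⁵ + 71x⁴ − 13x³ − 45x² + 9x + 4.
Step 2: lead(−6x⁶ + 10x⁵ + 71x⁴ − 13x³ − 45x² + 9x + 4) ÷ lead(D) = −6x⁶ ÷ −2x³ = 3x³. Subtract (3x³)·D = −6x⁶ + 24x⁵ + 9x⁴ − 12x³. Remainder: −14x⁵ + 62x⁴ − x³ − 45x² + 9x + 4.
Step 3: lead(−14x⁵ + 62x⁴ − x³ − 45x² + 9x + 4) ÷ lead(D) = −14x⁵ ÷ −2x³ = 7x². Subtract (7x²)·D = −14x⁵ + 56x⁴ + 21x³ − 28x². Remainder: 6x⁴ − 22x³ − 17x² + 9x + 4.
Step 4: lead(6x⁴ − 22x³ − 17x² + 9x + 4) ÷ lead(D) = 6x⁴ ÷ −2x³ = −3x. Subtract (−3x)·D = 6x⁴ − 24x³ − 9x² + 12x. Remainder: 2x³ − 8x² − 3x + 4.
Step 5: lead(2x³ − 8x² − 3x + 4) ÷ lead(D) = 2x³ ÷ −2x³ = −1. Subtract (−1)·D = 2x³ − 8x² − 3x + 4. Remainder: 0.

R = [0], so D(x) is a factor of P(x). yes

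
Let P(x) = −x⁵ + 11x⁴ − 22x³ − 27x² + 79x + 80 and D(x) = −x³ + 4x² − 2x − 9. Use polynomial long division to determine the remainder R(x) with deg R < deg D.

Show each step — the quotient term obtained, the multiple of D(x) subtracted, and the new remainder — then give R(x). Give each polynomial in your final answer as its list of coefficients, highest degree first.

R = [8]

Step 1: lead(−x⁵ + 11x⁴ − 22x³ − 27x² + 79x + 80) ÷ lead(D) = −x⁵ ÷ −x³ = x². Subtract (x²)·D = −x⁵ + 4x⁴ − 2x³ − 9x². Remainder: 7x⁴ − 20x³ − 18x² + 79x + 80.
Step 2: lead(7x⁴ − 20x³ − 18x² + 79x + 80) ÷ lead(D) = 7x⁴ ÷ −x³ = −7x. Subtract (−7x)·D = 7x⁴ − 28x³ + 14x² + 63x. Remainder: 8x³ − 32x² + 16x + 80.
Step 3: lead(8x³ − 32x² + 16x + 80) ÷ lead(D) = 8x³ ÷ −x³ = −8. Subtract (−8)·D = 8x³ − 32x² + 16x + 72. Remainder: 8.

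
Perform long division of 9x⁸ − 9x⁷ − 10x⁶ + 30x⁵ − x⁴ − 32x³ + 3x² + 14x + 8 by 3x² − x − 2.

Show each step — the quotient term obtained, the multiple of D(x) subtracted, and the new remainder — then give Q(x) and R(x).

Step 1: lead(9x⁸ − 9x⁷ − 10x⁶ + 30x⁵ − x⁴ − 32x³ + 3x² + 14x + 8) ÷ lead(D) = 9x⁸ ÷ 3x² = 3x⁶. Subtract (3x⁶)·D = 9x⁸ − 3x⁷ − 6x⁶. Remainder: −6x⁷ − 4x⁶ + 30x⁵ − x⁴ − 32x³ + 3x² + 14x + 8.
Step 2: lead(−6x⁷ − 4x⁶ + 30x⁵ − x⁴ − 32x³ + 3x² + 14x + 8) ÷ lead(D) = −6x⁷ ÷ 3x² = −2x⁵. Subtract (−2x⁵)·D = −6x⁷ + 2x⁶ + 4x⁵. Remainder: −6x⁶ + 26x⁵ − x⁴ − 32x³ + 3x² + 14x + 8.
Step 3: lead(−6x⁶ + 26x⁵ − x⁴ − 32x³ + 3x² + 14x + 8) ÷ lead(D) = −6x⁶ ÷ 3x² = −2x⁴. Subtract (−2x⁴)·D = −6x⁶ + 2x⁵ + 4x⁴. Remainder: 24x⁵ − 5x⁴ − 32x³ + 3x² + 14x + 8.
Step 4: lead(24x⁵ − 5x⁴ − 32x³ + 3x² + 14x + 8) ÷ lead(D) = 24x⁵ ÷ 3x² = 8x³. Subtract (8x³)·D = 24x⁵ − 8x⁴ − 16x³. Remainder: 3x⁴ − 16x³ + 3x² + 14x + 8.
Step 5: lead(3x⁴ − 16x³ + 3x² + 14x + 8) ÷ lead(D) = 3x⁴ ÷ 3x² = x². Subtract (x²)·D = 3x⁴ − x³ − 2x². Remainder: −15x³ + 5x² + 14x + 8.
Step 6: lead(−15x³ + 5x² + 14x + 8) ÷ lead(D) = −15x³ ÷ 3x² = −5x. Subtract (−5x)·D = −15x³ + 5x² + 10x. Remainder: 4x + 8.

Q(x) = 3x⁶ − 2x⁵ − 2x⁴ + 8x³ + x² − 5x; R(x) = 4x + 8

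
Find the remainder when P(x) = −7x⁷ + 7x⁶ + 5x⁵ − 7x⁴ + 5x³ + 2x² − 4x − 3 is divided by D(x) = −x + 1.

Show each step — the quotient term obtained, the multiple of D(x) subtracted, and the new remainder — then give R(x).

Step 1: lead(−7x⁷ + 7x⁶ + 5x⁵ − 7x⁴ + 5x³ + 2x² − 4x − 3) ÷ lead(D) = −7x⁷ ÷ −x = 7x⁶. Subtract (7x⁶)·D = −7x⁷ + 7x⁶. Remainder: 5x⁵ − 7x⁴ + 5x³ + 2x² − 4x − 3.
Step 2: lead(5x⁵ − 7x⁴ + 5x³ + 2x² − 4x − 3) ÷ lead(D) = 5x⁵ ÷ −x = −5x⁴. Subtract (−5x⁴)·D = 5x⁵ − 5x⁴. Remainder: −2x⁴ + 5x³ + 2x² − 4x − 3.
Step 3: lead(−2x⁴ + 5x³ + 2x² − 4x − 3) ÷ lead(D) = −2x⁴ ÷ −x = 2x³. Subtract (2x³)·D = −2x⁴ + 2x³. Remainder: 3x³ + 2x² − 4x − 3.
Step 4: lead(3x³ + 2x² − 4x − 3) ÷ lead(D) = 3x³ ÷ −x = −3x². Subtract (−3x²)·D = 3x³ − 3x². Remainder: 5x² − 4x − 3.
Step 5: lead(5x² − 4x − 3) ÷ lead(D) = 5x² ÷ −x = −5x. Subtract (−5x)·D = 5x² − 5x. Remainder: x − 3.
Step 6: lead(x − 3) ÷ lead(D) = x ÷ −x = −1. Subtract (−1)·D = x − 1. Remainder: −2.

R(x) = −2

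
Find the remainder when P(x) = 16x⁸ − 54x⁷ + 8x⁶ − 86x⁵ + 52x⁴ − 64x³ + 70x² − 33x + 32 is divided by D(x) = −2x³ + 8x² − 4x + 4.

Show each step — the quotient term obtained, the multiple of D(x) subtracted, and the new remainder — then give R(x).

Step 1: lead(16x⁸ − 54x⁷ + 8x⁶ − 86x⁵ + 52x⁴ − 64x³ + 70x² − 33x + 32) ÷ lead(D) = 16x⁸ ÷ −2x³ = −8x⁵. Subtract (−8x⁵)·D = 16x⁸ − 64x⁷ + 32x⁶ − 32x⁵. Remainder: 10x⁷ − 24x⁶ − 54x⁵ + 52x⁴ − 64x³ + 70x² − 33x + 32.
Step 2: lead(10x⁷ − 24x⁶ − 54x⁵ + 52x⁴ − 64x³ + 70x² − 33x + 32) ÷ lead(D) = 10x⁷ ÷ −2x³ = −5x⁴. Subtract (−5x⁴)·D = 10x⁷ − 40x⁶ + 20x⁵ − 20x⁴. Remainder: 16x⁶ − 74x⁵ + 72x⁴ − 64x³ + 70x² − 33x + 32.
Step 3: lead(16x⁶ − 74x⁵ + 72x⁴ − 64x³ + 70x² − 33x + 32) ÷ lead(D) = 16x⁶ ÷ −2x³ = −8x³. Subtract (−8x³)·D = 16x⁶ − 64x⁵ + 32x⁴ − 32x³. Remainder: −10x⁵ + 40x⁴ − 32x³ + 70x² − 33x + 32.
Step 4: lead(−10x⁵ + 40x⁴ − 32x³ + 70x² − 33x + 32) ÷ lead(D) = −10x⁵ ÷ −2x³ = 5x². Subtract (5x²)·D = −10x⁵ + 40x⁴ − 20x³ + 20x². Remainder: −12x³ + 50x² − 33x + 32.
Step 5: lead(−12x³ + 50x² − 33x + 32) ÷ lead(D) = −12x³ ÷ −2x³ = 6. Subtract (6)·D = −12x³ + 48x² − 24x + 24. Remainder: 2x² − 9x + 8.

R(x) = 2x² − 9x + 8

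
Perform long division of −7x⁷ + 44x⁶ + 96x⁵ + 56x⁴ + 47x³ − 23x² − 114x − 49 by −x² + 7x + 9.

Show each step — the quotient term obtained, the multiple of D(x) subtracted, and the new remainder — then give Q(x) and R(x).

Step 1: lead(−7x⁷ + 44x⁶ + 96x⁵ + 56x⁴ + 47x³ − 23x² − 114x − 49) ÷ lead(D) = −7x⁷ ÷ −x² = 7x⁵. Subtract (7x⁵)·D = −7x⁷ + 49x⁶ + 63x⁵. Remainder: −5x⁶ + 33x⁵ + 56x⁴ + 47x³ − 23x² − 114x − 49.
Step 2: lead(−5x⁶ + 33x⁵ + 56x⁴ + 47x³ − 23x² − 114x − 49) ÷ lead(D) = −5x⁶ ÷ −x² = 5x⁴. Subtract (5x⁴)·D = −5x⁶ + 35x⁵ + 45x⁴. Remainder: −2x⁵ + 11x⁴ + 47x³ − 23x² − 114x − 49.
Step 3: lead(−2x⁵ + 11x⁴ + 47x³ − 23x² − 114x − 49) ÷ lead(D) = −2x⁵ ÷ −x² = 2x³. Subtract (2x³)·D = −2x⁵ + 14x⁴ + 18x³. Remainder: −3x⁴ + 29x³ − 23x² − 114x − 49.
Step 4: lead(−3x⁴ + 29x³ − 23x² − 114x − 49) ÷ lead(D) = −3x⁴ ÷ −x² = 3x². Subtract (3x²)·D = −3x⁴ + 21x³ + 27x². Remainder: 8x³ − 50x² − 114x − 49.
Step 5: lead(8x³ − 50x² − 114x − 49) ÷ lead(D) = 8x³ ÷ −x² = −8x. Subtract (−8x)·D = 8x³ − 56x² − 72x. Remainder: 6x² − 42x − 49.
Step 6: lead(6x² − 42x − 49) ÷ lead(D) = 6x² ÷ −x² = −6. Subtract (−6)·D = 6x² − 42x − 54. Remainder: 5.

Q(x) = 7x⁵ + 5x⁴ + 2x³ + 3x² − 8x − 6; R(x) = 5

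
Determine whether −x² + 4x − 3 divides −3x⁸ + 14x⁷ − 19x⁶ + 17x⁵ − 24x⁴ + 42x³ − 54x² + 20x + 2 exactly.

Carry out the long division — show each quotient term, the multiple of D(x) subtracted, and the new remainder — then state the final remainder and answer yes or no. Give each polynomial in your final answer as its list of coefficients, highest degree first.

Step 1: lead(−3x⁸ + 14x⁷ − 19x⁶ + 17x⁵ − 24x⁴ + 42x³ − 54x² + 20x + 2) ÷ lead(D) = −3x⁸ ÷ −x² = 3x⁶. Subtract (3x⁶)·D = −3x⁸ + 12x⁷ − 9x⁶. Remainder: 2x⁷ − 10x⁶ + 17x⁵ − 24x⁴ + 42x³ − 54x² + 20x + 2.
Step 2: lead(2x⁷ − 10x⁶ + 17x⁵ − 24x⁴ + 42x³ − 54x² + 20x + 2) ÷ lead(D) = 2x⁷ ÷ −x² = −2x⁵. Subtract (−2x⁵)·D = 2x⁷ − 8x⁶ + 6x⁵. Remainder: −2x⁶ + 11x⁵ − 24x⁴ + 42x³ − 54x² + 20x + 2.
Step 3: lead(−2x⁶ + 11x⁵ − 24x⁴ + 42x³ − 54x² + 20x + 2) ÷ lead(D) = −2x⁶ ÷ −x² = 2x⁴. Subtract (2x⁴)·D = −2x⁶ + 8x⁵ − 6x⁴. Remainder: 3x⁵ − 18x⁴ + 42x³ − 54x² + 20x + 2.
Step 4: lead(3x⁵ − 18x⁴ + 42x³ − 54x² + 20x + 2) ÷ lead(D) = 3x⁵ ÷ −x² = −3x³. Subtract (−3x³)·D = 3x⁵ − 12x⁴ + 9x³. Remainder: −6x⁴ + 33x³ − 54x² + 20x + 2.
Step 5: lead(−6x⁴ + 33x³ − 54x² + 20x + 2) ÷ lead(D) = −6x⁴ ÷ −x² = 6x². Subtract (6x²)·D = −6x⁴ + 24x³ − 18x². Remainder: 9x³ − 36x² + 20x + 2.
Step 6: lead(9x³ − 36x² + 20x + 2) ÷ lead(D) = 9x³ ÷ −x² = −9x. Subtract (−9x)·D = 9x³ − 36x² + 27x. Remainder: −7x + 2.

R = [-7, 2], so D(x) is not a factor of P(x). no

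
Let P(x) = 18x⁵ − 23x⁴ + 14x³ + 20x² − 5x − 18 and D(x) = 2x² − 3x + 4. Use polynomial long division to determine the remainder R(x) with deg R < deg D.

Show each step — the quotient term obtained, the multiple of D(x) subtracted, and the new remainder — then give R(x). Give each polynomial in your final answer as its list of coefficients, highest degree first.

R = [9, 6]

Step 1: lead(18x⁵ − 23x⁴ + 14x³ + 20x² − 5x − 18) ÷ lead(D) = 18x⁵ ÷ 2x² = 9x³. Subtract (9x³)·D = 18x⁵ − 27x⁴ + 36x³. Remainder: 4x⁴ − 22x³ + 20x² − 5x − 18.
Step 2: lead(4x⁴ − 22x³ + 20x² − 5x − 18) ÷ lead(D) = 4x⁴ ÷ 2x² = 2x². Subtract (2x²)·D = 4x⁴ − 6x³ + 8x². Remainder: −16x³ + 12x² − 5x − 18.
Step 3: lead(−16x³ + 12x² − 5x − 18) ÷ lead(D) = −16x³ ÷ 2x² = −8x. Subtract (−8x)·D = −16x³ + 24x² − 32x. Remainder: −12x² + 27x − 18.
Step 4: lead(−12x² + 27x − 18) ÷ lead(D) = −12x² ÷ 2x² = −6. Subtract (−6)·D = −12x² + 18x − 24. Remainder: 9x + 6.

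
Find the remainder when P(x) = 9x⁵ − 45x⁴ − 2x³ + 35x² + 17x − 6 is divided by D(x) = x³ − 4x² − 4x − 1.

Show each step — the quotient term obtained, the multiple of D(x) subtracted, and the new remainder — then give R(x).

Step 1: lead(9x⁵ − 45x⁴ − 2x³ + 35x² + 17x − 6) ÷ lead(D) = 9x⁵ ÷ x³ = 9x². Subtract (9x²)·D = 9x⁵ − 36x⁴ − 36x³ − 9x². Remainder: −9x⁴ + 34x³ + 44x² + 17x − 6.
Step 2: lead(−9x⁴ + 34x³ + 44x² + 17x − 6) ÷ lead(D) = −9x⁴ ÷ x³ = −9x. Subtract (−9x)·D = −9x⁴ + 36x³ + 36x² + 9x. Remainder: −2x³ + 8x² + 8x − 6.
Step 3: lead(−2x³ + 8x² + 8x − 6) ÷ lead(D) = −2x³ ÷ x³ = −2. Subtract (−2)·D = −2x³ + 8x² + 8x + 2. Remainder: −8.

R(x) = −8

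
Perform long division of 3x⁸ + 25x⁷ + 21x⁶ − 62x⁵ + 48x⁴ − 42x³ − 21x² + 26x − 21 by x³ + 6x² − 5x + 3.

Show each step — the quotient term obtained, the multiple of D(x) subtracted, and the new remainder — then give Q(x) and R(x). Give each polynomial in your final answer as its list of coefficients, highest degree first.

Q = [3, 7, -6, 0, -3, -6]; R = [5, -3]

Step 1: lead(3x⁸ + 25x⁷ + 21x⁶ − 62x⁵ + 48x⁴ − 42x³ − 21x² + 26x − 21) ÷ lead(D) = 3x⁸ ÷ x³ = 3x⁵. Subtract (3x⁵)·D = 3x⁸ + 18x⁷ − 15x⁶ + 9x⁵. Remainder: 7x⁷ + 36x⁶ − 71x⁵ + 48x⁴ − 42x³ − 21x² + 26x − 21.
Step 2: lead(7x⁷ + 36x⁶ − 71x⁵ + 48x⁴ − 42x³ − 21x² + 26x − 21) ÷ lead(D) = 7x⁷ ÷ x³ = 7x⁴. Subtract (7x⁴)·D = 7x⁷ + 42x⁶ − 35x⁵ + 21x⁴. Remainder: −6x⁶ − 36x⁵ + 27x⁴ − 42x³ − 21x² + 26x − 21.
Step 3: lead(−6x⁶ − 36x⁵ + 27x⁴ − 42x³ − 21x² + 26x − 21) ÷ lead(D) = −6x⁶ ÷ x³ = −6x³. Subtract (−6x³)·D = −6x⁶ − 36x⁵ + 30x⁴ − 18x³. Remainder: −3x⁴ − 24x³ − 21x² + 26x − 21.
Step 4: lead(−3x⁴ − 24x³ − 21x² + 26x − 21) ÷ lead(D) = −3x⁴ ÷ x³ = −3x. Subtract (−3x)·D = −3x⁴ − 18x³ + 15x² − 9x. Remainder: −6x³ − 36x² + 35x − 21.
Step 5: lead(−6x³ − 36x² + 35x − 21) ÷ lead(D) = −6x³ ÷ x³ = −6. Subtract (−6)·D = −6x³ − 36x² + 30x − 18. Remainder: 5x − 3.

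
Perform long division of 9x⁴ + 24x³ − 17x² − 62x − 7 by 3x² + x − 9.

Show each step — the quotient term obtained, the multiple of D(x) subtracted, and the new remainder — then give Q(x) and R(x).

Step 1: lead(9x⁴ + 24x³ − 17x² − 62x − 7) ÷ lead(D) = 9x⁴ ÷ 3x² = 3x². Subtract (3x²)·D = 9x⁴ + 3x³ − 27x². Remainder: 21x³ + 10x² − 62x − 7.
Step 2: lead(21x³ + 10x² − 62x − 7) ÷ lead(D) = 21x³ ÷ 3x² = 7x. Subtract (7x)·D = 21x³ + 7x² − 63x. Remainder: 3x² + x − 7.
Step 3: lead(3x² + x − 7) ÷ lead(D) = 3x² ÷ 3x² = 1. Subtract (1)·D = 3x² + x − 9. Remainder: 2.

Q(x) = 3x² + 7x + 1; R(x) = 2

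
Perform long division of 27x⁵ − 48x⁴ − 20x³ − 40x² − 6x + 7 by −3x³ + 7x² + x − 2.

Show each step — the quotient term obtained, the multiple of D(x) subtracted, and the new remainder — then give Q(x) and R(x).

Q(x) = −9x² − 5x − 8; R(x) = 3x² − 8x − 9

Step 1: lead(27x⁵ − 48x⁴ − 20x³ − 40x² − 6x + 7) ÷ lead(D) = 27x⁵ ÷ −3x³ = −9x². Subtract (−9x²)·D = 27x⁵ − 63x⁴ − 9x³ + 18x². Remainder: 15x⁴ − 11x³ − 58x² − 6x + 7.
Step 2: lead(15x⁴ − 11x³ − 58x² − 6x + 7) ÷ lead(D) = 15x⁴ ÷ −3x³ = −5x. Subtract (−5x)·D = 15x⁴ − 35x³ − 5x² + 10x. Remainder: 24x³ − 53x² − 16x + 7.
Step 3: lead(24x³ − 53x² − 16x + 7) ÷ lead(D) = 24x³ ÷ −3x³ = −8. Subtract (−8)·D = 24x³ − 56x² − 8x + 16. Remainder: 3x² − 8x − 9.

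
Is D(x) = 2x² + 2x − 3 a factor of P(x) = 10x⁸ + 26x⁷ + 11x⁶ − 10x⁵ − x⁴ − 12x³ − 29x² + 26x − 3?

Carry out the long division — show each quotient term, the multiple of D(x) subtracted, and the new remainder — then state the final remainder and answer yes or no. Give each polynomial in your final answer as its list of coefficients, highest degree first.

Step 1: lead(10x⁸ + 26x⁷ + 11x⁶ − 10x⁵ − x⁴ − 12x³ − 29x² + 26x − 3) ÷ lead(D) = 10x⁸ ÷ 2x² = 5x⁶. Subtract (5x⁶)·D = 10x⁸ + 10x⁷ − 15x⁶. Remainder: 16x⁷ + 26x⁶ − 10x⁵ − x⁴ − 12x³ − 29x² + 26x − 3.
Step 2: lead(16x⁷ + 26x⁶ − 10x⁵ − x⁴ − 12x³ − 29x² + 26x − 3) ÷ lead(D) = 16x⁷ ÷ 2x² = 8x⁵. Subtract (8x⁵)·D = 16x⁷ + 16x⁶ − 24x⁵. Remainder: 10x⁶ + 14x⁵ − x⁴ − 12x³ − 29x² + 26x − 3.
Step 3: lead(10x⁶ + 14x⁵ − x⁴ − 12x³ − 29x² + 26x − 3) ÷ lead(D) = 10x⁶ ÷ 2x² = 5x⁴. Subtract (5x⁴)·D = 10x⁶ + 10x⁵ − 15x⁴. Remainder: 4x⁵ + 14x⁴ − 12x³ − 29x² + 26x − 3.
Step 4: lead(4x⁵ + 14x⁴ − 12x³ − 29x² + 26x − 3) ÷ lead(D) = 4x⁵ ÷ 2x² = 2x³. Subtract (2x³)·D = 4x⁵ + 4x⁴ − 6x³. Remainder: 10x⁴ − 6x³ − 29x² + 26x − 3.
Step 5: lead(10x⁴ − 6x³ − 29x² + 26x − 3) ÷ lead(D) = 10x⁴ ÷ 2x² = 5x². Subtract (5x²)·D = 10x⁴ + 10x³ − 15x². Remainder: −16x³ − 14x² + 26x − 3.
Step 6: lead(−16x³ − 14x² + 26x − 3) ÷ lead(D) = −16x³ ÷ 2x² = −8x. Subtract (−8x)·D = −16x³ − 16x² + 24x. Remainder: 2x² + 2x − 3.
Step 7: lead(2x² + 2x − 3) ÷ lead(D) = 2x² ÷ 2x² = 1. Subtract (1)·D = 2x² + 2x − 3. Remainder: 0.

R = [0], so D(x) is a factor of P(x). yes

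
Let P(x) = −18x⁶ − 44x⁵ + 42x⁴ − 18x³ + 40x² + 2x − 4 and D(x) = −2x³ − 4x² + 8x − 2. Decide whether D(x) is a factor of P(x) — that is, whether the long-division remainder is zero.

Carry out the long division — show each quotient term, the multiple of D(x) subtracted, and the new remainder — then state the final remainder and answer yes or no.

Step 1: lead(−18x⁶ − 44x⁵ + 42x⁴ − 18x³ + 40x² + 2x − 4) ÷ lead(D) = −18x⁶ ÷ −2x³ = 9x³. Subtract (9x³)·D = −18x⁶ − 36x⁵ + 72x⁴ − 18x³. Remainder: −8x⁵ − 30x⁴ + 40x² + 2x − 4.
Step 2: lead(−8x⁵ − 30x⁴ + 40x² + 2x − 4) ÷ lead(D) = −8x⁵ ÷ −2x³ = 4x². Subtract (4x²)·D = −8x⁵ − 16x⁴ + 32x³ − 8x². Remainder: −14x⁴ − 32x³ + 48x² + 2x − 4.
Step 3: lead(−14x⁴ − 32x³ + 48x² + 2x − 4) ÷ lead(D) = −14x⁴ ÷ −2x³ = 7x. Subtract (7x)·D = −14x⁴ − 28x³ + 56x² − 14x. Remainder: −4x³ − 8x² + 16x − 4.
Step 4: lead(−4x³ − 8x² + 16x − 4) ÷ lead(D) = −4x³ ÷ −2x³ = 2. Subtract (2)·D = −4x³ − 8x² + 16x − 4. Remainder: 0.

R(x) = 0, so D(x) is a factor of P(x). yes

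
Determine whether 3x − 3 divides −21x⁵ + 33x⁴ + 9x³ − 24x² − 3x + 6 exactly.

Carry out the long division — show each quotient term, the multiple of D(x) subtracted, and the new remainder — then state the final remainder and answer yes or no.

Step 1: lead(−21x⁵ + 33x⁴ + 9x³ − 24x² − 3x + 6) ÷ lead(D) = −21x⁵ ÷ 3x = −7x⁴. Subtract (−7x⁴)·D = −21x⁵ + 21x⁴. Remainder: 12x⁴ + 9x³ − 24x² − 3x + 6.
Step 2: lead(12x⁴ + 9x³ − 24x² − 3x + 6) ÷ lead(D) = 12x⁴ ÷ 3x = 4x³. Subtract (4x³)·D = 12x⁴ − 12x³. Remainder: 21x³ − 24x² − 3x + 6.
Step 3: lead(21x³ − 24x² − 3x + 6) ÷ lead(D) = 21x³ ÷ 3x = 7x². Subtract (7x²)·D = 21x³ − 21x². Remainder: −3x² − 3x + 6.
Step 4: lead(−3x² − 3x + 6) ÷ lead(D) = −3x² ÷ 3x = −x. Subtract (−x)·D = −3x² + 3x. Remainder: −6x + 6.
Step 5: lead(−6x + 6) ÷ lead(D) = −6x ÷ 3x = −2. Subtract (−2)·D = −6x + 6. Remainder: 0.

R(x) = 0, so D(x) is a factor of P(x). yes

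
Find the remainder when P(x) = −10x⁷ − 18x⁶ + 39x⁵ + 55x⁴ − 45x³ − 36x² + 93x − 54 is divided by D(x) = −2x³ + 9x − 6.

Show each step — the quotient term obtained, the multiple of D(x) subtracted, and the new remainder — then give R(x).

R(x) = 0

Step 1: lead(−10x⁷ − 18x⁶ + 39x⁵ + 55x⁴ − 45x³ − 36x² + 93x − 54) ÷ lead(D) = −10x⁷ ÷ −2x³ = 5x⁴. Subtract (5x⁴)·D = −10x⁷ + 45x⁵ − 30x⁴. Remainder: −18x⁶ − 6x⁵ + 85x⁴ − 45x³ − 36x² + 93x − 54.
Step 2: lead(−18x⁶ − 6x⁵ + 85x⁴ − 45x³ − 36x² + 93x − 54) ÷ lead(D) = −18x⁶ ÷ −2x³ = 9x³. Subtract (9x³)·D = −18x⁶ + 81x⁴ − 54x³. Remainder: −6x⁵ + 4x⁴ + 9x³ − 36x² + 93x − 54.
Step 3: lead(−6x⁵ + 4x⁴ + 9x³ − 36x² + 93x − 54) ÷ lead(D) = −6x⁵ ÷ −2x³ = 3x². Subtract (3x²)·D = −6x⁵ + 27x³ − 18x². Remainder: 4x⁴ − 18x³ − 18x² + 93x − 54.
Step 4: lead(4x⁴ − 18x³ − 18x² + 93x − 54) ÷ lead(D) = 4x⁴ ÷ −2x³ = −2x. Subtract (−2x)·D = 4x⁴ − 18x² + 12x. Remainder: −18x³ + 81x − 54.
Step 5: lead(−18x³ + 81x − 54) ÷ lead(D) = −18x³ ÷ −2x³ = 9. Subtract (9)·D = −18x³ + 81x − 54. Remainder: 0.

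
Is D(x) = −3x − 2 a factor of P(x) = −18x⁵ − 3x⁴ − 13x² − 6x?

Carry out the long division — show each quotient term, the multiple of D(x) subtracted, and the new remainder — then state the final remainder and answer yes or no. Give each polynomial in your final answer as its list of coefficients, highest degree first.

R = [0], so D(x) is a factor of P(x). yes

Step 1: lead(−18x⁵ − 3x⁴ − 13x² − 6x) ÷ lead(D) = −18x⁵ ÷ −3x = 6x⁴. Subtract (6x⁴)·D = −18x⁵ − 12x⁴. Remainder: 9x⁴ − 13x² − 6x.
Step 2: lead(9x⁴ − 13x² − 6x) ÷ lead(D) = 9x⁴ ÷ −3x = −3x³. Subtract (−3x³)·D = 9x⁴ + 6x³. Remainder: −6x³ − 13x² − 6x.
Step 3: lead(−6x³ − 13x² − 6x) ÷ lead(D) = −6x³ ÷ −3x = 2x². Subtract (2x²)·D = −6x³ − 4x². Remainder: −9x² − 6x.
Step 4: lead(−9x² − 6x) ÷ lead(D) = −9x² ÷ −3x = 3x. Subtract (3x)·D = −9x² − 6x. Remainder: 0.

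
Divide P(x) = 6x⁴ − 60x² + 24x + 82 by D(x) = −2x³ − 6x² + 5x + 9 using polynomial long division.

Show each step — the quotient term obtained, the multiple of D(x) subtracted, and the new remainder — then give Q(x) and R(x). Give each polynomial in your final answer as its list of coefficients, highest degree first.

Q = [-3, 9]; R = [9, 6, 1]

Step 1: lead(6x⁴ − 60x² + 24x + 82) ÷ lead(D) = 6x⁴ ÷ −2x³ = −3x. Subtract (−3x)·D = 6x⁴ + 18x³ − 15x² − 27x. Remainder: −18x³ − 45x² + 51x + 82.
Step 2: lead(−18x³ − 45x² + 51x + 82) ÷ lead(D) = −18x³ ÷ −2x³ = 9. Subtract (9)·D = −18x³ − 54x² + 45x + 81. Remainder: 9x² + 6x + 1.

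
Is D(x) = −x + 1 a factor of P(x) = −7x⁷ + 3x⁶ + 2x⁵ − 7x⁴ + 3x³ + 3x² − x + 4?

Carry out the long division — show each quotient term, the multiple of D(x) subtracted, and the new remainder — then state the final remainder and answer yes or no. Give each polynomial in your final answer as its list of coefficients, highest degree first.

Step 1: lead(−7x⁷ + 3x⁶ + 2x⁵ − 7x⁴ + 3x³ + 3x² − x + 4) ÷ lead(D) = −7x⁷ ÷ −x = 7x⁶. Subtract (7x⁶)·D = −7x⁷ + 7x⁶. Remainder: −4x⁶ + 2x⁵ − 7x⁴ + 3x³ + 3x² − x + 4.
Step 2: lead(−4x⁶ + 2x⁵ − 7x⁴ + 3x³ + 3x² − x + 4) ÷ lead(D) = −4x⁶ ÷ −x = 4x⁵. Subtract (4x⁵)·D = −4x⁶ + 4x⁵. Remainder: −2x⁵ − 7x⁴ + 3x³ + 3x² − x + 4.
Step 3: lead(−2x⁵ − 7x⁴ + 3x³ + 3x² − x + 4) ÷ lead(D) = −2x⁵ ÷ −x = 2x⁴. Subtract (2x⁴)·D = −2x⁵ + 2x⁴. Remainder: −9x⁴ + 3x³ + 3x² − x + 4.
Step 4: lead(−9x⁴ + 3x³ + 3x² − x + 4) ÷ lead(D) = −9x⁴ ÷ −x = 9x³. Subtract (9x³)·D = −9x⁴ + 9x³. Remainder: −6x³ + 3x² − x + 4.
Step 5: lead(−6x³ + 3x² − x + 4) ÷ lead(D) = −6x³ ÷ −x = 6x². Subtract (6x²)·D = −6x³ + 6x². Remainder: −3x² − x + 4.
Step 6: lead(−3x² − x + 4) ÷ lead(D) = −3x² ÷ −x = 3x. Subtract (3x)·D = −3x² + 3x. Remainder: −4x + 4.
Step 7: lead(−4x + 4) ÷ lead(D) = −4x ÷ −x = 4. Subtract (4)·D = −4x + 4. Remainder: 0.

R = [0], so D(x) is a factor of P(x). yes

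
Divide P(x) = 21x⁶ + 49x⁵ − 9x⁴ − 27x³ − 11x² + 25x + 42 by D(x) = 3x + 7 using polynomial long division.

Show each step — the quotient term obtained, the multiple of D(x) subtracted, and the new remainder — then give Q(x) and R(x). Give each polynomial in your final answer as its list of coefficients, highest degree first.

Q = [7, 0, -3, -2, 1, 6]; R = [0]

Step 1: lead(21x⁶ + 49x⁵ − 9x⁴ − 27x³ − 11x² + 25x + 42) ÷ lead(D) = 21x⁶ ÷ 3x = 7x⁵. Subtract (7x⁵)·D = 21x⁶ + 49x⁵. Remainder: −9x⁴ − 27x³ − 11x² + 25x + 42.
Step 2: lead(−9x⁴ − 27x³ − 11x² + 25x + 42) ÷ lead(D) = −9x⁴ ÷ 3x = −3x³. Subtract (−3x³)·D = −9x⁴ − 21x³. Remainder: −6x³ − 11x² + 25x + 42.
Step 3: lead(−6x³ − 11x² + 25x + 42) ÷ lead(D) = −6x³ ÷ 3x = −2x². Subtract (−2x²)·D = −6x³ − 14x². Remainder: 3x² + 25x + 42.
Step 4: lead(3x² + 25x + 42) ÷ lead(D) = 3x² ÷ 3x = x. Subtract (x)·D = 3x² + 7x. Remainder: 18x + 42.
Step 5: lead(18x + 42) ÷ lead(D) = 18x ÷ 3x = 6. Subtract (6)·D = 18x + 42. Remainder: 0.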